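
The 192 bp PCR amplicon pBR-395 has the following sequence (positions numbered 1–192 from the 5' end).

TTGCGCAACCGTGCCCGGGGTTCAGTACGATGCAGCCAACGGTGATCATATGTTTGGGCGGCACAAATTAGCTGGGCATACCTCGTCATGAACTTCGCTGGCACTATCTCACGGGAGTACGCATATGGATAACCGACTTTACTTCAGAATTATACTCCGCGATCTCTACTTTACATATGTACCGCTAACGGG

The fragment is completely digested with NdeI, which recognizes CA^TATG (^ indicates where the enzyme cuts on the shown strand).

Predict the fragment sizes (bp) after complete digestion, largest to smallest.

NdeI sites (CATATG) start at positions 47, 122, 174.
NdeI cuts after base 2 of each site, so after positions 48, 123, 175.
Linear molecule, 3 cuts → 4 fragments:
  1–48 → 48 bp
  49–123 → 75 bp
  124–175 → 52 bp
  176–192 → 17 bp
Sorted largest to smallest: 75, 52, 48, 17 bp.

75, 52, 48, 17 bp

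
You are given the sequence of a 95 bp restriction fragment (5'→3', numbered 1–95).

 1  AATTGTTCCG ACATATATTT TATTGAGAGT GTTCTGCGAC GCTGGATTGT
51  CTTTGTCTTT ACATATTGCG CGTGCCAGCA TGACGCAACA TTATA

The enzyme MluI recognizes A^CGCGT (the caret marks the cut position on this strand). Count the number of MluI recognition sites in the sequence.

No occurrence of ACGCGT is present in the sequence.
MluI does not cut: 0 sites.

0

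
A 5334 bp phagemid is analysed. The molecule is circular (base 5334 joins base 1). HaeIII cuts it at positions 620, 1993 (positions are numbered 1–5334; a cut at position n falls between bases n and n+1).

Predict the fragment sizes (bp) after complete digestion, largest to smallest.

3961, 1373 bp

Circular molecule, 2 cuts → 2 fragments:
  1993 − 620 = 1373 bp
  wrap: 5334 − 1993 + 620 = 3961 bp
Sorted largest to smallest: 3961, 1373 bp.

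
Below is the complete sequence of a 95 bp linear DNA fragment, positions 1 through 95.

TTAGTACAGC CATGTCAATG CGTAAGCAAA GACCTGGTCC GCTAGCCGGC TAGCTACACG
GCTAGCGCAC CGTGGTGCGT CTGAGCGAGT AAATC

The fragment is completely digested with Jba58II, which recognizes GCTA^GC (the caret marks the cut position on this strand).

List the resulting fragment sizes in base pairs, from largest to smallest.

Jba58II sites (GCTAGC) start at positions 41, 49, 61.
Jba58II cuts after base 4 of each site, so after positions 44, 52, 64.
Linear molecule, 3 cuts → 4 fragments:
  1–44 → 44 bp
  45–52 → 8 bp
  53–64 → 12 bp
  65–95 → 31 bp
Sorted largest to smallest: 44, 31, 12, 8 bp.

44, 31, 12, 8 bp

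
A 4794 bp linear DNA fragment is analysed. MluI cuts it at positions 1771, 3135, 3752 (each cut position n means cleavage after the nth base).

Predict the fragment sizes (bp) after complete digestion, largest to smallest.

Linear molecule, 3 cuts → 4 fragments:
  1771 − 0 = 1771 bp
  3135 − 1771 = 1364 bp
  3752 − 3135 = 617 bp
  4794 − 3752 = 1042 bp
Sorted largest to smallest: 1771, 1364, 1042, 617 bp.

1771, 1364, 1042, 617 bp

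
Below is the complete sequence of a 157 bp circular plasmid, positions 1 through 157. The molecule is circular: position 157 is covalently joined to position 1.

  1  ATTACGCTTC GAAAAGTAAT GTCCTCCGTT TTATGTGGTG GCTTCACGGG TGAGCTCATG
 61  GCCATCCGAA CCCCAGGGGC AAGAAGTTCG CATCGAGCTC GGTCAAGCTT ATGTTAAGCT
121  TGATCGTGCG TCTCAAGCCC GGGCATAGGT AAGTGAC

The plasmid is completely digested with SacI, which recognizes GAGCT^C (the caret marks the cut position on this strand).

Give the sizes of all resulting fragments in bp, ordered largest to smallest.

114, 43 bp

SacI sites (GAGCTC) start at positions 52, 95.
SacI cuts after base 5 of each site (before the last base), so after positions 56, 99.
Circular molecule, 2 cuts → 2 fragments:
  57–99 → 43 bp
  100–157 then 1–56 → 58 + 56 = 114 bp
Sorted largest to smallest: 114, 43 bp.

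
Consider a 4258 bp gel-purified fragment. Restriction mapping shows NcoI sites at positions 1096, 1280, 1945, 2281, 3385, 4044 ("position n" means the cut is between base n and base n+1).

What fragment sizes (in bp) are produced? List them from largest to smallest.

Linear molecule, 6 cuts → 7 fragments:
  1096 − 0 = 1096 bp
  1280 − 1096 = 184 bp
  1945 − 1280 = 665 bp
  2281 − 1945 = 336 bp
  3385 − 2281 = 1104 bp
  4044 − 3385 = 659 bp
  4258 − 4044 = 214 bp
Sorted largest to smallest: 1104, 1096, 665, 659, 336, 214, 184 bp.

1104, 1096, 665, 659, 336, 214, 184 bp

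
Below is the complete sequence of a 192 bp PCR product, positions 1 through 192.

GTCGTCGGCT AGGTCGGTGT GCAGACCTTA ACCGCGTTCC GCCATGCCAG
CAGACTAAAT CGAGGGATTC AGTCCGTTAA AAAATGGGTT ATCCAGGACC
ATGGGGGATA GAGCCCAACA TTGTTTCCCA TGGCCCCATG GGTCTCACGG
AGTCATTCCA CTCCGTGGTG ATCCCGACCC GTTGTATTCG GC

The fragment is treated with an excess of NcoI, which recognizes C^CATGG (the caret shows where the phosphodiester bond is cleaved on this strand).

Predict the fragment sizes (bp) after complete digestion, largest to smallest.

NcoI sites (CCATGG) start at positions 99, 128, 136.
NcoI cuts after the first base of each site, so after positions 99, 128, 136.
Linear molecule, 3 cuts → 4 fragments:
  1–99 → 99 bp
  100–128 → 29 bp
  129–136 → 8 bp
  137–192 → 56 bp
Sorted largest to smallest: 99, 56, 29, 8 bp.

99, 56, 29, 8 bp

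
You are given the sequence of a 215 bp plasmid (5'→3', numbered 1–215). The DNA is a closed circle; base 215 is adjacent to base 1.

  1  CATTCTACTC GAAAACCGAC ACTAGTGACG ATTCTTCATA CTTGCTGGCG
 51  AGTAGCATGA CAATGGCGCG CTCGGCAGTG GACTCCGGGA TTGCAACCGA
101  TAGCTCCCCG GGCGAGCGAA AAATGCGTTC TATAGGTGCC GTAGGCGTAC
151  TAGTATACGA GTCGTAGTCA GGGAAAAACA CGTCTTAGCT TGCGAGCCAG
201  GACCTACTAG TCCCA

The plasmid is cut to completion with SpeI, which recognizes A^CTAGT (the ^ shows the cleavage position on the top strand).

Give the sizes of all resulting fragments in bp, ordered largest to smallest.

SpeI sites (ACTAGT) start at positions 21, 149, 206.
SpeI cuts after the first base of each site, so after positions 21, 149, 206.
Circular molecule, 3 cuts → 3 fragments:
  22–149 → 128 bp
  150–206 → 57 bp
  207–215 then 1–21 → 9 + 21 = 30 bp
Sorted largest to smallest: 128, 57, 30 bp.

128, 57, 30 bp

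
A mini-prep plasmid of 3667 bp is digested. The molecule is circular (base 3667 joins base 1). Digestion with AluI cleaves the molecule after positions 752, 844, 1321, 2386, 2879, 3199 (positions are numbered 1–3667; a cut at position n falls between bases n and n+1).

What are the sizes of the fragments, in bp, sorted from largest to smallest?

1220, 1065, 493, 477, 320, 92 bp

Circular molecule, 6 cuts → 6 fragments:
  844 − 752 = 92 bp
  1321 − 844 = 477 bp
  2386 − 1321 = 1065 bp
  2879 − 2386 = 493 bp
  3199 − 2879 = 320 bp
  wrap: 3667 − 3199 + 752 = 1220 bp
Sorted largest to smallest: 1220, 1065, 493, 477, 320, 92 bp.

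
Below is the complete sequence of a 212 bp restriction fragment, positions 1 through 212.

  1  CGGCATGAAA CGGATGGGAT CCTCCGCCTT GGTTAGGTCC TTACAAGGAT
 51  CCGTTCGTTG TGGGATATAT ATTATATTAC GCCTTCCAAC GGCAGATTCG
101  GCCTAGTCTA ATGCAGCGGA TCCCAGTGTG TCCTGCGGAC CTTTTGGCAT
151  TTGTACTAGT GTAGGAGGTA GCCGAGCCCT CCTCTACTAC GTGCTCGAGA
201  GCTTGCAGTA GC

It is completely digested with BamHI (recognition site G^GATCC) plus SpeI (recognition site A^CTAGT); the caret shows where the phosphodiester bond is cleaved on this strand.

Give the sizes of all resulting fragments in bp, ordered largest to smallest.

BamHI sites (GGATCC) start at positions 17, 47, 118.
BamHI cuts after the first base of each site, so after positions 17, 47, 118.
The SpeI site (ACTAGT) starts at position 155.
SpeI cuts after the first base of each site, so after position 155.
Combined cut positions: 17, 47, 118, 155.
Linear molecule, 4 cuts → 5 fragments:
  1–17 → 17 bp
  18–47 → 30 bp
  48–118 → 71 bp
  119–155 → 37 bp
  156–212 → 57 bp
Sorted largest to smallest: 71, 57, 37, 30, 17 bp.

71, 57, 37, 30, 17 bp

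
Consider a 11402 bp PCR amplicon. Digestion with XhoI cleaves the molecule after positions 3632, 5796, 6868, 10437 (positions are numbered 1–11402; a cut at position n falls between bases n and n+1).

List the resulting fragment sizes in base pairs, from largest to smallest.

3632, 3569, 2164, 1072, 965 bp

Linear molecule, 4 cuts → 5 fragments:
  3632 − 0 = 3632 bp
  5796 − 3632 = 2164 bp
  6868 − 5796 = 1072 bp
  10437 − 6868 = 3569 bp
  11402 − 10437 = 965 bp
Sorted largest to smallest: 3632, 3569, 2164, 1072, 965 bp.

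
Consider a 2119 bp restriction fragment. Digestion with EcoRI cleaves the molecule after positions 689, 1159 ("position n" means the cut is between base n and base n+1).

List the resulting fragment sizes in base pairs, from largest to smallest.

Linear molecule, 2 cuts → 3 fragments:
  689 − 0 = 689 bp
  1159 − 689 = 470 bp
  2119 − 1159 = 960 bp
Sorted largest to smallest: 960, 689, 470 bp.

960, 689, 470 bp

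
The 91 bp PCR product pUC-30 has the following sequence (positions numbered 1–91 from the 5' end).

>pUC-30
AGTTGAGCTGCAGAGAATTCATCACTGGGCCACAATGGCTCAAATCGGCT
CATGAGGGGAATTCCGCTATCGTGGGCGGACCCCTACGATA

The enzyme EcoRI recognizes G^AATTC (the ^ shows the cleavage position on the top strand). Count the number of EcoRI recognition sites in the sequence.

2

GAATTC occurs starting at positions 15, 59.
EcoRI cuts at 2 sites.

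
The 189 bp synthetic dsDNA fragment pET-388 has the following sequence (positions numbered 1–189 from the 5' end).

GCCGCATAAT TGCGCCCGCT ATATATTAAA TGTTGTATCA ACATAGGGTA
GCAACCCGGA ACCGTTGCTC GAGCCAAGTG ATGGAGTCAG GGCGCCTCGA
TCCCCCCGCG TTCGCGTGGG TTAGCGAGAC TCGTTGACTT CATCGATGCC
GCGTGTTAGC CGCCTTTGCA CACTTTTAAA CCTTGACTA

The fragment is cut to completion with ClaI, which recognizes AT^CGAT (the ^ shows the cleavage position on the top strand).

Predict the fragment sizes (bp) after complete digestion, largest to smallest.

143, 46 bp

The ClaI site (ATCGAT) starts at position 142.
ClaI cuts after base 2 of each site, so after position 143.
Linear molecule, 1 cut → 2 fragments:
  1–143 → 143 bp
  144–189 → 46 bp
Sorted largest to smallest: 143, 46 bp.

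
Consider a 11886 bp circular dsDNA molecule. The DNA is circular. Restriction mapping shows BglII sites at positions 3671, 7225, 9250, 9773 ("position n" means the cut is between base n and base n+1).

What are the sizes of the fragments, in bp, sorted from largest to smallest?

5784, 3554, 2025, 523 bp

Circular molecule, 4 cuts → 4 fragments:
  7225 − 3671 = 3554 bp
  9250 − 7225 = 2025 bp
  9773 − 9250 = 523 bp
  wrap: 11886 − 9773 + 3671 = 5784 bp
Sorted largest to smallest: 5784, 3554, 2025, 523 bp.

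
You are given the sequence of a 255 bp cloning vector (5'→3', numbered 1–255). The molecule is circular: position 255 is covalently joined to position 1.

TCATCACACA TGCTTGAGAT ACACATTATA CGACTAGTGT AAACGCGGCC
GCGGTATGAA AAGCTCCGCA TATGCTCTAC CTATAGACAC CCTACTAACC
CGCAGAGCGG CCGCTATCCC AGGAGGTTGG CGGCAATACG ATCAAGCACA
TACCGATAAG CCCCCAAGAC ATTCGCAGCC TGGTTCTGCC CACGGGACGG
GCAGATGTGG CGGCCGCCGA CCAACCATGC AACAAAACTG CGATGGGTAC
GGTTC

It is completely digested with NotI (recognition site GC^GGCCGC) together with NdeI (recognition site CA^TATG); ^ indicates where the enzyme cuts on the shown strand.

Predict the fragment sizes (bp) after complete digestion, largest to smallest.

103, 90, 38, 24 bp

NotI sites (GCGGCCGC) start at positions 45, 107, 210.
NotI cuts after base 2 of each site, so after positions 46, 108, 211.
The NdeI site (CATATG) starts at position 69.
NdeI cuts after base 2 of each site, so after position 70.
Combined cut positions: 46, 70, 108, 211.
Circular molecule, 4 cuts → 4 fragments:
  47–70 → 24 bp
  71–108 → 38 bp
  109–211 → 103 bp
  212–255 then 1–46 → 44 + 46 = 90 bp
Sorted largest to smallest: 103, 90, 38, 24 bp.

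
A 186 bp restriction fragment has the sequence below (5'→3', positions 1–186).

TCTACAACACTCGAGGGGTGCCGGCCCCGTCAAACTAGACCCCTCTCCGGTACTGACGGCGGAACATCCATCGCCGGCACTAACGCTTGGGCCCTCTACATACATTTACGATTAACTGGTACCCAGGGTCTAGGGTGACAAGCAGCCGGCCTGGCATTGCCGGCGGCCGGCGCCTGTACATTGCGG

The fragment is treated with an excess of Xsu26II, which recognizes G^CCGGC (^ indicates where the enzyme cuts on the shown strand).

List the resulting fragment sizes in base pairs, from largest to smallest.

72, 53, 20, 20, 14, 7 bp

Xsu26II sites (GCCGGC) start at positions 20, 73, 145, 159, 166.
Xsu26II cuts after the first base of each site, so after positions 20, 73, 145, 159, 166.
Linear molecule, 5 cuts → 6 fragments:
  1–20 → 20 bp
  21–73 → 53 bp
  74–145 → 72 bp
  146–159 → 14 bp
  160–166 → 7 bp
  167–186 → 20 bp
Sorted largest to smallest: 72, 53, 20, 20, 14, 7 bp.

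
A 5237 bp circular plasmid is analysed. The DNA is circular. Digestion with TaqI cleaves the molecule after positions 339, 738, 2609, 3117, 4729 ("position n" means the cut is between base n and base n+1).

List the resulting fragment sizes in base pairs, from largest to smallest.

1871, 1612, 847, 508, 399 bp

Circular molecule, 5 cuts → 5 fragments:
  738 − 339 = 399 bp
  2609 − 738 = 1871 bp
  3117 − 2609 = 508 bp
  4729 − 3117 = 1612 bp
  wrap: 5237 − 4729 + 339 = 847 bp
Sorted largest to smallest: 1871, 1612, 847, 508, 399 bp.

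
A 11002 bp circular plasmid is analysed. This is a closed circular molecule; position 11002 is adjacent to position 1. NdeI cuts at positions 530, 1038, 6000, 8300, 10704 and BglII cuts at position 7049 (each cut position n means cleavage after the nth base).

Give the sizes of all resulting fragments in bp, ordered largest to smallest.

Combined cut positions (sorted): 530, 1038, 6000, 7049, 8300, 10704.
Circular molecule, 6 cuts → 6 fragments:
  1038 − 530 = 508 bp
  6000 − 1038 = 4962 bp
  7049 − 6000 = 1049 bp
  8300 − 7049 = 1251 bp
  10704 − 8300 = 2404 bp
  wrap: 11002 − 10704 + 530 = 828 bp
Sorted largest to smallest: 4962, 2404, 1251, 1049, 828, 508 bp.

4962, 2404, 1251, 1049, 828, 508 bp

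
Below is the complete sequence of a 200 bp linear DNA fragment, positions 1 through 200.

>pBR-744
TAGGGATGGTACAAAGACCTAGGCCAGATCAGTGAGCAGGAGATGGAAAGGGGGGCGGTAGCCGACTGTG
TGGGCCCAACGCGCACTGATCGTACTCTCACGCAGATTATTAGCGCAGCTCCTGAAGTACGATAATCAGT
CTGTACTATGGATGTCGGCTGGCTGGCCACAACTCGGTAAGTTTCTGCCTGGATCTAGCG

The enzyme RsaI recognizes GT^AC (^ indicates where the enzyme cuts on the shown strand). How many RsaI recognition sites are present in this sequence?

GTAC occurs starting at positions 9, 92, 127, 143.
RsaI cuts at 4 sites.

4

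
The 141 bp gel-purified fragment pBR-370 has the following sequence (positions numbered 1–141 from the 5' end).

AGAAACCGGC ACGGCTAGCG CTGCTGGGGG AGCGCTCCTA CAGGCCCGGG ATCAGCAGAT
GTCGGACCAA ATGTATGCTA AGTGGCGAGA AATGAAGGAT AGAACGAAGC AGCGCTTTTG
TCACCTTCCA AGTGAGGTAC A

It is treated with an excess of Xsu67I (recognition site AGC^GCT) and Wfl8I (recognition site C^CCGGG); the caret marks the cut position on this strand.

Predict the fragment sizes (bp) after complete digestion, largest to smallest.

Xsu67I sites (AGCGCT) start at positions 17, 31, 111.
Xsu67I cuts after base 3 of each site, so after positions 19, 33, 113.
The Wfl8I site (CCCGGG) starts at position 45.
Wfl8I cuts after the first base of each site, so after position 45.
Combined cut positions: 19, 33, 45, 113.
Linear molecule, 4 cuts → 5 fragments:
  1–19 → 19 bp
  20–33 → 14 bp
  34–45 → 12 bp
  46–113 → 68 bp
  114–141 → 28 bp
Sorted largest to smallest: 68, 28, 19, 14, 12 bp.

68, 28, 19, 14, 12 bp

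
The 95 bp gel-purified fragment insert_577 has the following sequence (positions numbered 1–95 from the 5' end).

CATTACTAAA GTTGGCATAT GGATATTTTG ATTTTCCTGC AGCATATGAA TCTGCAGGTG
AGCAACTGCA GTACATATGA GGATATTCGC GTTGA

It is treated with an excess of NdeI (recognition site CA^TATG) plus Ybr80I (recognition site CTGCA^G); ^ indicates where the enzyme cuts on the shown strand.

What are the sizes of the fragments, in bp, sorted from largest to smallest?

NdeI sites (CATATG) start at positions 16, 43, 74.
NdeI cuts after base 2 of each site, so after positions 17, 44, 75.
Ybr80I sites (CTGCAG) start at positions 37, 52, 66.
Ybr80I cuts after base 5 of each site (before the last base), so after positions 41, 56, 70.
Combined cut positions: 17, 41, 44, 56, 70, 75.
Linear molecule, 6 cuts → 7 fragments:
  1–17 → 17 bp
  18–41 → 24 bp
  42–44 → 3 bp
  45–56 → 12 bp
  57–70 → 14 bp
  71–75 → 5 bp
  76–95 → 20 bp
Sorted largest to smallest: 24, 20, 17, 14, 12, 5, 3 bp.

24, 20, 17, 14, 12, 5, 3 bp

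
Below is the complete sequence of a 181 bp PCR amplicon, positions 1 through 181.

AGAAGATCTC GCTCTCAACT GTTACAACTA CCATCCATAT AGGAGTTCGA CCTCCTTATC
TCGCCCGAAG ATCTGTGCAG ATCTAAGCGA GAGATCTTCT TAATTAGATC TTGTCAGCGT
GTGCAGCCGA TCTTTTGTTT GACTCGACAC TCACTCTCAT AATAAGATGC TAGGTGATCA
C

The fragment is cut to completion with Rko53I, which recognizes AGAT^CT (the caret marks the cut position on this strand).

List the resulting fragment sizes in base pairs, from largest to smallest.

Rko53I sites (AGATCT) start at positions 4, 69, 79, 92, 106.
Rko53I cuts after base 4 of each site, so after positions 7, 72, 82, 95, 109.
Linear molecule, 5 cuts → 6 fragments:
  1–7 → 7 bp
  8–72 → 65 bp
  73–82 → 10 bp
  83–95 → 13 bp
  96–109 → 14 bp
  110–181 → 72 bp
Sorted largest to smallest: 72, 65, 14, 13, 10, 7 bp.

72, 65, 14, 13, 10, 7 bp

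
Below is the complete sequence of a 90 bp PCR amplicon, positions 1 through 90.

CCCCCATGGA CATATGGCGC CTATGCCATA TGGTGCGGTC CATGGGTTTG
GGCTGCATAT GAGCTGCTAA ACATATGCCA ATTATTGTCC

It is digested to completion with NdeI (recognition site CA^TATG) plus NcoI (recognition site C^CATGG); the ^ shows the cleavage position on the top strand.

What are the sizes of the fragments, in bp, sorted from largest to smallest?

17, 17, 16, 16, 12, 8, 4 bp

NdeI sites (CATATG) start at positions 11, 27, 56, 72.
NdeI cuts after base 2 of each site, so after positions 12, 28, 57, 73.
NcoI sites (CCATGG) start at positions 4, 40.
NcoI cuts after the first base of each site, so after positions 4, 40.
Combined cut positions: 4, 12, 28, 40, 57, 73.
Linear molecule, 6 cuts → 7 fragments:
  1–4 → 4 bp
  5–12 → 8 bp
  13–28 → 16 bp
  29–40 → 12 bp
  41–57 → 17 bp
  58–73 → 16 bp
  74–90 → 17 bp
Sorted largest to smallest: 17, 17, 16, 16, 12, 8, 4 bp.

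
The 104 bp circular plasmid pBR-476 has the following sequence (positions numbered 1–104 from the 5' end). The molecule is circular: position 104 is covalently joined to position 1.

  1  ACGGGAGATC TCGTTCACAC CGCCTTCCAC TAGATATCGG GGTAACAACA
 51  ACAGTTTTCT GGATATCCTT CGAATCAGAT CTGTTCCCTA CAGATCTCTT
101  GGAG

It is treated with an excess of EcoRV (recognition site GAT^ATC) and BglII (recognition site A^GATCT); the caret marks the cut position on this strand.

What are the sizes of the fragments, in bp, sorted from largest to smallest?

EcoRV sites (GATATC) start at positions 33, 62.
EcoRV cuts after base 3 of each site, so after positions 35, 64.
BglII sites (AGATCT) start at positions 6, 77, 92.
BglII cuts after the first base of each site, so after positions 6, 77, 92.
Combined cut positions: 6, 35, 64, 77, 92.
Circular molecule, 5 cuts → 5 fragments:
  7–35 → 29 bp
  36–64 → 29 bp
  65–77 → 13 bp
  78–92 → 15 bp
  93–104 then 1–6 → 12 + 6 = 18 bp
Sorted largest to smallest: 29, 29, 18, 15, 13 bp.

29, 29, 18, 15, 13 bp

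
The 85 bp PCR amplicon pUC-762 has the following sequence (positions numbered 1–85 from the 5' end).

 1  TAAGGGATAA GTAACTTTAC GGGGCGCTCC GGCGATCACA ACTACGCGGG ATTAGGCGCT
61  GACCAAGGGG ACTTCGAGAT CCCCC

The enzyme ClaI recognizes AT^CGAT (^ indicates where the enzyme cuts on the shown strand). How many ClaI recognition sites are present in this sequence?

No occurrence of ATCGAT is present in the sequence.
ClaI does not cut: 0 sites.

0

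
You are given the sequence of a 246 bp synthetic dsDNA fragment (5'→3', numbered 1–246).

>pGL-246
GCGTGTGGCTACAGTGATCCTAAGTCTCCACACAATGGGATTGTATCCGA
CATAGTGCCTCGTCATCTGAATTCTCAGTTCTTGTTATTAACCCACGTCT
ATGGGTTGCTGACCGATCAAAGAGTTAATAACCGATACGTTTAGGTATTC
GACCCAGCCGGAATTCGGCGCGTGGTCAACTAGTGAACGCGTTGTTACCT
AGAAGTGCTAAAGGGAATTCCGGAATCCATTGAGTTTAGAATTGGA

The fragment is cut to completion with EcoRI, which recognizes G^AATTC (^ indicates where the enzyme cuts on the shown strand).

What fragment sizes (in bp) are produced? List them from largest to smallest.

92, 69, 54, 31 bp

EcoRI sites (GAATTC) start at positions 69, 161, 215.
EcoRI cuts after the first base of each site, so after positions 69, 161, 215.
Linear molecule, 3 cuts → 4 fragments:
  1–69 → 69 bp
  70–161 → 92 bp
  162–215 → 54 bp
  216–246 → 31 bp
Sorted largest to smallest: 92, 69, 54, 31 bp.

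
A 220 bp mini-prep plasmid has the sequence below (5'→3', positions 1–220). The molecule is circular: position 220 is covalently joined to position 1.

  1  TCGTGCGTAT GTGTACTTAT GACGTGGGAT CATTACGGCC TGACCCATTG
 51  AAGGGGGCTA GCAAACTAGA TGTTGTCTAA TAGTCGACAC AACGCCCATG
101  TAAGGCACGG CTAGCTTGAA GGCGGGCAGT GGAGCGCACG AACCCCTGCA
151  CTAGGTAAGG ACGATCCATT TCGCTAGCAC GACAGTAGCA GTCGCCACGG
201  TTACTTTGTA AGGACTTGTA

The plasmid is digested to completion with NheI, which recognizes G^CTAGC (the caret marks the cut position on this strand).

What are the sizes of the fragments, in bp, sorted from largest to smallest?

104, 63, 53 bp

NheI sites (GCTAGC) start at positions 57, 110, 173.
NheI cuts after the first base of each site, so after positions 57, 110, 173.
Circular molecule, 3 cuts → 3 fragments:
  58–110 → 53 bp
  111–173 → 63 bp
  174–220 then 1–57 → 47 + 57 = 104 bp
Sorted largest to smallest: 104, 63, 53 bp.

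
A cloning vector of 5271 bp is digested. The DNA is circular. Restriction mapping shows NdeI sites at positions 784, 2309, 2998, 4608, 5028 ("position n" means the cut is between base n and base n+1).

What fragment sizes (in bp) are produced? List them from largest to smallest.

1610, 1525, 1027, 689, 420 bp

Circular molecule, 5 cuts → 5 fragments:
  2309 − 784 = 1525 bp
  2998 − 2309 = 689 bp
  4608 − 2998 = 1610 bp
  5028 − 4608 = 420 bp
  wrap: 5271 − 5028 + 784 = 1027 bp
Sorted largest to smallest: 1610, 1525, 1027, 689, 420 bp.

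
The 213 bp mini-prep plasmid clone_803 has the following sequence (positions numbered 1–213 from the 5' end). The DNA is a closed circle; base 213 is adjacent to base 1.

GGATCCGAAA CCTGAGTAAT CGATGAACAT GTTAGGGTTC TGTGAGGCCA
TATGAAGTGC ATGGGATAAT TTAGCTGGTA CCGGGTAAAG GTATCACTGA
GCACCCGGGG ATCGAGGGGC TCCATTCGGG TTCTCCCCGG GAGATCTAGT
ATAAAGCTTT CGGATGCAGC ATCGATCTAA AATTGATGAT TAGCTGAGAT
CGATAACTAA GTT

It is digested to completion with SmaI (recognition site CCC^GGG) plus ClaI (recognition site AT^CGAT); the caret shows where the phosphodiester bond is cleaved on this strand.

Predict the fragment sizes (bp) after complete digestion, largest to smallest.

SmaI sites (CCCGGG) start at positions 104, 136.
SmaI cuts after base 3 of each site, so after positions 106, 138.
ClaI sites (ATCGAT) start at positions 19, 171, 199.
ClaI cuts after base 2 of each site, so after positions 20, 172, 200.
Combined cut positions: 20, 106, 138, 172, 200.
Circular molecule, 5 cuts → 5 fragments:
  21–106 → 86 bp
  107–138 → 32 bp
  139–172 → 34 bp
  173–200 → 28 bp
  201–213 then 1–20 → 13 + 20 = 33 bp
Sorted largest to smallest: 86, 34, 33, 32, 28 bp.

86, 34, 33, 32, 28 bp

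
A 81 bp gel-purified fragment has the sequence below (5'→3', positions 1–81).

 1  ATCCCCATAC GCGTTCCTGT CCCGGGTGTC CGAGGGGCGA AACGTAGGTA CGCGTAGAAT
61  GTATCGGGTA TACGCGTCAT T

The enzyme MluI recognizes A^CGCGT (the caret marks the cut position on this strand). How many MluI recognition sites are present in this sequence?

3

ACGCGT occurs starting at positions 9, 50, 72.
MluI cuts at 3 sites.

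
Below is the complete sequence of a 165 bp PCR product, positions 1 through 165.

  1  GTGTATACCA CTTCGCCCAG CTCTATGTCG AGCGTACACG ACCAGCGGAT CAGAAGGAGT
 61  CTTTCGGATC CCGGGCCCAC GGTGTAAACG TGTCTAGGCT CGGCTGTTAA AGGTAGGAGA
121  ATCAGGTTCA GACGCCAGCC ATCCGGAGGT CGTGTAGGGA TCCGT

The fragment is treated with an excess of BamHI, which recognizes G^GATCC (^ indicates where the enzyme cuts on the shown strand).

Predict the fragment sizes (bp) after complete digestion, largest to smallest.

92, 66, 7 bp

BamHI sites (GGATCC) start at positions 66, 158.
BamHI cuts after the first base of each site, so after positions 66, 158.
Linear molecule, 2 cuts → 3 fragments:
  1–66 → 66 bp
  67–158 → 92 bp
  159–165 → 7 bp
Sorted largest to smallest: 92, 66, 7 bp.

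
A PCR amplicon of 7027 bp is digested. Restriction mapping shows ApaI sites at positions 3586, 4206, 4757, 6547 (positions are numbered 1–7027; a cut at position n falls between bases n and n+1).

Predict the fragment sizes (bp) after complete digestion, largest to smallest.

3586, 1790, 620, 551, 480 bp

Linear molecule, 4 cuts → 5 fragments:
  3586 − 0 = 3586 bp
  4206 − 3586 = 620 bp
  4757 − 4206 = 551 bp
  6547 − 4757 = 1790 bp
  7027 − 6547 = 480 bp
Sorted largest to smallest: 3586, 1790, 620, 551, 480 bp.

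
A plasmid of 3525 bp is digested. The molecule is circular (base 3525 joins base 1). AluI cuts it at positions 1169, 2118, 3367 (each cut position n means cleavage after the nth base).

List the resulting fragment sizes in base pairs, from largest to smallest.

1327, 1249, 949 bp

Circular molecule, 3 cuts → 3 fragments:
  2118 − 1169 = 949 bp
  3367 − 2118 = 1249 bp
  wrap: 3525 − 3367 + 1169 = 1327 bp
Sorted largest to smallest: 1327, 1249, 949 bp.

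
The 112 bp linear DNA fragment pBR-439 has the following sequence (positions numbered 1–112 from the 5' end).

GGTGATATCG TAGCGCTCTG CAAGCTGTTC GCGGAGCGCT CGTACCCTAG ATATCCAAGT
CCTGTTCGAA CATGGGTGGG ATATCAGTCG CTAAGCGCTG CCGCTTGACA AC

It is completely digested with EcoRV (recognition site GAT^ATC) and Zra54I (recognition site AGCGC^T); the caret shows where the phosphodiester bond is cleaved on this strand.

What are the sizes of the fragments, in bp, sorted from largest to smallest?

EcoRV sites (GATATC) start at positions 4, 50, 80.
EcoRV cuts after base 3 of each site, so after positions 6, 52, 82.
Zra54I sites (AGCGCT) start at positions 12, 35, 94.
Zra54I cuts after base 5 of each site (before the last base), so after positions 16, 39, 98.
Combined cut positions: 6, 16, 39, 52, 82, 98.
Linear molecule, 6 cuts → 7 fragments:
  1–6 → 6 bp
  7–16 → 10 bp
  17–39 → 23 bp
  40–52 → 13 bp
  53–82 → 30 bp
  83–98 → 16 bp
  99–112 → 14 bp
Sorted largest to smallest: 30, 23, 16, 14, 13, 10, 6 bp.

30, 23, 16, 14, 13, 10, 6 bp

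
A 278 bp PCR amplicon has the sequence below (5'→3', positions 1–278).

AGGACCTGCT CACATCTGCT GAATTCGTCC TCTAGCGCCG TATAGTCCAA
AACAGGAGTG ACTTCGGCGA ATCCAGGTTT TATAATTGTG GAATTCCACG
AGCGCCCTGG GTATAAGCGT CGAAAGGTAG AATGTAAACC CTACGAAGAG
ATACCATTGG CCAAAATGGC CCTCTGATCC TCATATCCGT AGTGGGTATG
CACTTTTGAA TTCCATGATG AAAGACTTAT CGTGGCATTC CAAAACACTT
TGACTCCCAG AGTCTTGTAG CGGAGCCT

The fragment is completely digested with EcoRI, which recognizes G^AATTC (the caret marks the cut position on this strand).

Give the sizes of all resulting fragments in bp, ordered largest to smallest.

117, 70, 70, 21 bp

EcoRI sites (GAATTC) start at positions 21, 91, 208.
EcoRI cuts after the first base of each site, so after positions 21, 91, 208.
Linear molecule, 3 cuts → 4 fragments:
  1–21 → 21 bp
  22–91 → 70 bp
  92–208 → 117 bp
  209–278 → 70 bp
Sorted largest to smallest: 117, 70, 70, 21 bp.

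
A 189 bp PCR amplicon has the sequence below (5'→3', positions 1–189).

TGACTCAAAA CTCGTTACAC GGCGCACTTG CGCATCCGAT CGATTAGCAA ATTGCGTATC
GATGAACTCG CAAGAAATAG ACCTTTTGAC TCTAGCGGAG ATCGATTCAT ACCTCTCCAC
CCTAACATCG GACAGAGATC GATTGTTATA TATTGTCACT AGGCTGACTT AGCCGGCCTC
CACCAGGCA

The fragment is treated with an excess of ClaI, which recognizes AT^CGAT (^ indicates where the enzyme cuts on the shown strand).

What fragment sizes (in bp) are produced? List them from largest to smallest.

ClaI sites (ATCGAT) start at positions 39, 58, 101, 138.
ClaI cuts after base 2 of each site, so after positions 40, 59, 102, 139.
Linear molecule, 4 cuts → 5 fragments:
  1–40 → 40 bp
  41–59 → 19 bp
  60–102 → 43 bp
  103–139 → 37 bp
  140–189 → 50 bp
Sorted largest to smallest: 50, 43, 40, 37, 19 bp.

50, 43, 40, 37, 19 bp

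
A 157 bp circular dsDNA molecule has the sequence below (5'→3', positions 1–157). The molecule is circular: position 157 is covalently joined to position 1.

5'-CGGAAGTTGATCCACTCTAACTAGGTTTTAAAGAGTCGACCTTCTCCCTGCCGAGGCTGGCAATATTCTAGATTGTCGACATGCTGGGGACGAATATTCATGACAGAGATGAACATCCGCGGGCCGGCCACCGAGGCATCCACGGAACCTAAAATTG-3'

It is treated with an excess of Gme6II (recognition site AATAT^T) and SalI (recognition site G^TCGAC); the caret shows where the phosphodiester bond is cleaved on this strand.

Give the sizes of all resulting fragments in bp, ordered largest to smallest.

95, 31, 22, 9 bp

Gme6II sites (AATATT) start at positions 62, 93.
Gme6II cuts after base 5 of each site (before the last base), so after positions 66, 97.
SalI sites (GTCGAC) start at positions 35, 75.
SalI cuts after the first base of each site, so after positions 35, 75.
Combined cut positions: 35, 66, 75, 97.
Circular molecule, 4 cuts → 4 fragments:
  36–66 → 31 bp
  67–75 → 9 bp
  76–97 → 22 bp
  98–157 then 1–35 → 60 + 35 = 95 bp
Sorted largest to smallest: 95, 31, 22, 9 bp.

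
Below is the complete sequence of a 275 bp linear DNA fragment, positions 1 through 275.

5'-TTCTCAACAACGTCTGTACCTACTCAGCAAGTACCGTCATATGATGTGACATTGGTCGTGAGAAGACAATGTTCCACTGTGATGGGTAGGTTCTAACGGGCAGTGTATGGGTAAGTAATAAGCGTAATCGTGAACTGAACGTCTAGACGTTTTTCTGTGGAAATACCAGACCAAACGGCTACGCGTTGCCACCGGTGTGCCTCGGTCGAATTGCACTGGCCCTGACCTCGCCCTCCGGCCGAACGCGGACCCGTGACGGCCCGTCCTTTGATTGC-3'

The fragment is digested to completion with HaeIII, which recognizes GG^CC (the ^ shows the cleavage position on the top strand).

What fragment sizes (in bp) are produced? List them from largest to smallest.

HaeIII sites (GGCC) start at positions 218, 237, 258.
HaeIII cuts after base 2 of each site, so after positions 219, 238, 259.
Linear molecule, 3 cuts → 4 fragments:
  1–219 → 219 bp
  220–238 → 19 bp
  239–259 → 21 bp
  260–275 → 16 bp
Sorted largest to smallest: 219, 21, 19, 16 bp.

219, 21, 19, 16 bp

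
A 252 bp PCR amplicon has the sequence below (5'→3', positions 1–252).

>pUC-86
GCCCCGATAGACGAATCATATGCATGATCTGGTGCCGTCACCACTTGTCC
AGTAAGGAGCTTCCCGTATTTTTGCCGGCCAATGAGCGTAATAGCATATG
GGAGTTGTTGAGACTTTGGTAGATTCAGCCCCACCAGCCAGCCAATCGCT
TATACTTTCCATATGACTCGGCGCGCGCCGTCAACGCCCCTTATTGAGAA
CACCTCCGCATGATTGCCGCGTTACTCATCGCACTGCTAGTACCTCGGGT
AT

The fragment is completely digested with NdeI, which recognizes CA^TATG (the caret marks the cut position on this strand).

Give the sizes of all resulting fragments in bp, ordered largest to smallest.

NdeI sites (CATATG) start at positions 17, 95, 160.
NdeI cuts after base 2 of each site, so after positions 18, 96, 161.
Linear molecule, 3 cuts → 4 fragments:
  1–18 → 18 bp
  19–96 → 78 bp
  97–161 → 65 bp
  162–252 → 91 bp
Sorted largest to smallest: 91, 78, 65, 18 bp.

91, 78, 65, 18 bp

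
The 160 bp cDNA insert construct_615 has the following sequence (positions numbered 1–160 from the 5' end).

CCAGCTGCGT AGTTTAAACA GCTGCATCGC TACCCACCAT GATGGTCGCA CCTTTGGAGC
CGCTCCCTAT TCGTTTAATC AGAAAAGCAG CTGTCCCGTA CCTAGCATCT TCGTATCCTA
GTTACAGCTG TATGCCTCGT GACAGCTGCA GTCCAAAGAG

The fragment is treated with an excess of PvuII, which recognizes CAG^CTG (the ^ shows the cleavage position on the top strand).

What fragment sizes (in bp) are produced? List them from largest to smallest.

PvuII sites (CAGCTG) start at positions 2, 19, 88, 125, 143.
PvuII cuts after base 3 of each site, so after positions 4, 21, 90, 127, 145.
Linear molecule, 5 cuts → 6 fragments:
  1–4 → 4 bp
  5–21 → 17 bp
  22–90 → 69 bp
  91–127 → 37 bp
  128–145 → 18 bp
  146–160 → 15 bp
Sorted largest to smallest: 69, 37, 18, 17, 15, 4 bp.

69, 37, 18, 17, 15, 4 bp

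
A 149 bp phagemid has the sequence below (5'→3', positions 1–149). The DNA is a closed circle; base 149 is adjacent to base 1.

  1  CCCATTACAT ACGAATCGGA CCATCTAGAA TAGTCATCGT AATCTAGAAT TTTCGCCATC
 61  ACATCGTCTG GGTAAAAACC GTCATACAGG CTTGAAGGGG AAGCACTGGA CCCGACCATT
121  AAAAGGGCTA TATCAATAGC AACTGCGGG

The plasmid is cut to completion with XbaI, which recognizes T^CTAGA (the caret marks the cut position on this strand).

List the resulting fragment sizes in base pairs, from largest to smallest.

XbaI sites (TCTAGA) start at positions 24, 43.
XbaI cuts after the first base of each site, so after positions 24, 43.
Circular molecule, 2 cuts → 2 fragments:
  25–43 → 19 bp
  44–149 then 1–24 → 106 + 24 = 130 bp
Sorted largest to smallest: 130, 19 bp.

130, 19 bp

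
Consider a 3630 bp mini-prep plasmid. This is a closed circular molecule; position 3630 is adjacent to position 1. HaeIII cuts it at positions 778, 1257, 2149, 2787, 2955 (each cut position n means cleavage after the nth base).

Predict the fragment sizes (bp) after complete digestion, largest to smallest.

Circular molecule, 5 cuts → 5 fragments:
  1257 − 778 = 479 bp
  2149 − 1257 = 892 bp
  2787 − 2149 = 638 bp
  2955 − 2787 = 168 bp
  wrap: 3630 − 2955 + 778 = 1453 bp
Sorted largest to smallest: 1453, 892, 638, 479, 168 bp.

1453, 892, 638, 479, 168 bp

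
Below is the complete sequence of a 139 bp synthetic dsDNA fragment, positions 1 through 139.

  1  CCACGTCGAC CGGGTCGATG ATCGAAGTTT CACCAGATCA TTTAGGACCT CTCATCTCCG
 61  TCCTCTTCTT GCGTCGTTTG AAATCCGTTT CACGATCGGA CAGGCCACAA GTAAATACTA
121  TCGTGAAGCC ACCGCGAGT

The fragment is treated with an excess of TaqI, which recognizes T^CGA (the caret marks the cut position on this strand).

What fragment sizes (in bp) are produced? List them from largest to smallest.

TaqI sites (TCGA) start at positions 6, 15, 22.
TaqI cuts after the first base of each site, so after positions 6, 15, 22.
Linear molecule, 3 cuts → 4 fragments:
  1–6 → 6 bp
  7–15 → 9 bp
  16–22 → 7 bp
  23–139 → 117 bp
Sorted largest to smallest: 117, 9, 7, 6 bp.

117, 9, 7, 6 bp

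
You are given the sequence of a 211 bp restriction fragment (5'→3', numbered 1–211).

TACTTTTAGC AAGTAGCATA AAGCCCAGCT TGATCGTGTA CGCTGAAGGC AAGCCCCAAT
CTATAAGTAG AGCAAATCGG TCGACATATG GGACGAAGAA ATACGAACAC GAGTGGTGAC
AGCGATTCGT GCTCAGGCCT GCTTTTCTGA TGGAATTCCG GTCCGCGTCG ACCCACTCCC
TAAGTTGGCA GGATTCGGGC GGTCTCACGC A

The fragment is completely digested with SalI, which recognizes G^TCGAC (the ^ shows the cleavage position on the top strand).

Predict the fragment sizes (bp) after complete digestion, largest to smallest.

87, 80, 44 bp

SalI sites (GTCGAC) start at positions 80, 167.
SalI cuts after the first base of each site, so after positions 80, 167.
Linear molecule, 2 cuts → 3 fragments:
  1–80 → 80 bp
  81–167 → 87 bp
  168–211 → 44 bp
Sorted largest to smallest: 87, 80, 44 bp.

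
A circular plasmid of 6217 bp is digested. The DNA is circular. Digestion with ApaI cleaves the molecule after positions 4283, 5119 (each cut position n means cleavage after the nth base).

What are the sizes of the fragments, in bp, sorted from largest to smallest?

5381, 836 bp

Circular molecule, 2 cuts → 2 fragments:
  5119 − 4283 = 836 bp
  wrap: 6217 − 5119 + 4283 = 5381 bp
Sorted largest to smallest: 5381, 836 bp.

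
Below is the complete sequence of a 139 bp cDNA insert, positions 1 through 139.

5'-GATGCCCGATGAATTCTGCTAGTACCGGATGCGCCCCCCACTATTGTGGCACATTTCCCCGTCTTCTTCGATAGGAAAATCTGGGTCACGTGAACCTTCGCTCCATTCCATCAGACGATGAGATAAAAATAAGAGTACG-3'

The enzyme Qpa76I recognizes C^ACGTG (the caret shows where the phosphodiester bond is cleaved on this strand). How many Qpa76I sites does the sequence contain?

CACGTG occurs starting at position 87.
Qpa76I cuts at 1 site.

1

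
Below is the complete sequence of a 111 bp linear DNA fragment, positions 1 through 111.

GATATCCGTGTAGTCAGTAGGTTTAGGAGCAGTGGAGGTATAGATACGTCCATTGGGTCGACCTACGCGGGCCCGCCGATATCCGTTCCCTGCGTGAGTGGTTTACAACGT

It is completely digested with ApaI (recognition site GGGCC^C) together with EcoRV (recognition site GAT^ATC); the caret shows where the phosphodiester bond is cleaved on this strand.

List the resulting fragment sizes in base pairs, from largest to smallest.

The ApaI site (GGGCCC) starts at position 69.
ApaI cuts after base 5 of each site (before the last base), so after position 73.
EcoRV sites (GATATC) start at positions 1, 78.
EcoRV cuts after base 3 of each site, so after positions 3, 80.
Combined cut positions: 3, 73, 80.
Linear molecule, 3 cuts → 4 fragments:
  1–3 → 3 bp
  4–73 → 70 bp
  74–80 → 7 bp
  81–111 → 31 bp
Sorted largest to smallest: 70, 31, 7, 3 bp.

70, 31, 7, 3 bp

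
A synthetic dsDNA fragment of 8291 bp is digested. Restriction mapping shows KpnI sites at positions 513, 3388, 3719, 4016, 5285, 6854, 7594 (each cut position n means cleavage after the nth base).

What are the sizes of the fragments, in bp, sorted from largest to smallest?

Linear molecule, 7 cuts → 8 fragments:
  513 − 0 = 513 bp
  3388 − 513 = 2875 bp
  3719 − 3388 = 331 bp
  4016 − 3719 = 297 bp
  5285 − 4016 = 1269 bp
  6854 − 5285 = 1569 bp
  7594 − 6854 = 740 bp
  8291 − 7594 = 697 bp
Sorted largest to smallest: 2875, 1569, 1269, 740, 697, 513, 331, 297 bp.

2875, 1569, 1269, 740, 697, 513, 331, 297 bp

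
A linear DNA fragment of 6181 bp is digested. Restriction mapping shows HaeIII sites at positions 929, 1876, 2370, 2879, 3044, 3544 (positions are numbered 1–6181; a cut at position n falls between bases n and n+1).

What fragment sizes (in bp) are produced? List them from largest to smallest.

Linear molecule, 6 cuts → 7 fragments:
  929 − 0 = 929 bp
  1876 − 929 = 947 bp
  2370 − 1876 = 494 bp
  2879 − 2370 = 509 bp
  3044 − 2879 = 165 bp
  3544 − 3044 = 500 bp
  6181 − 3544 = 2637 bp
Sorted largest to smallest: 2637, 947, 929, 509, 500, 494, 165 bp.

2637, 947, 929, 509, 500, 494, 165 bp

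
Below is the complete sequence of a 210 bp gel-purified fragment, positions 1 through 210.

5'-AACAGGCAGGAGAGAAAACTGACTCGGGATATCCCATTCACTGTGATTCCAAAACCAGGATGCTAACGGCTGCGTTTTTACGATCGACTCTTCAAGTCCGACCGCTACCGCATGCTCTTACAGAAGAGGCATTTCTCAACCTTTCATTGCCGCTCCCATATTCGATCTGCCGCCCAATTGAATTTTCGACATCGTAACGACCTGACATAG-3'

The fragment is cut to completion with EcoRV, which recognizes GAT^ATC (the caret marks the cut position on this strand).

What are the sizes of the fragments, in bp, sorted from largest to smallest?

180, 30 bp

The EcoRV site (GATATC) starts at position 28.
EcoRV cuts after base 3 of each site, so after position 30.
Linear molecule, 1 cut → 2 fragments:
  1–30 → 30 bp
  31–210 → 180 bp
Sorted largest to smallest: 180, 30 bp.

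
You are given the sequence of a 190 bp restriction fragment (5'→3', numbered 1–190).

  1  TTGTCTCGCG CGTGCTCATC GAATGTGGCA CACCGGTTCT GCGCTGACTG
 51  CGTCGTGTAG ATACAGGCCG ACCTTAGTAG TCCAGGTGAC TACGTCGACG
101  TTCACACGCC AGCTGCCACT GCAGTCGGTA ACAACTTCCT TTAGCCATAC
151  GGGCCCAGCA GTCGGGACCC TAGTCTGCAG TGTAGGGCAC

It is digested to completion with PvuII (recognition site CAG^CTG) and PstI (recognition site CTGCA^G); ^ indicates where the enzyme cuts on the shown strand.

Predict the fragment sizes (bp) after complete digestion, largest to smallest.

The PvuII site (CAGCTG) starts at position 110.
PvuII cuts after base 3 of each site, so after position 112.
PstI sites (CTGCAG) start at positions 119, 175.
PstI cuts after base 5 of each site (before the last base), so after positions 123, 179.
Combined cut positions: 112, 123, 179.
Linear molecule, 3 cuts → 4 fragments:
  1–112 → 112 bp
  113–123 → 11 bp
  124–179 → 56 bp
  180–190 → 11 bp
Sorted largest to smallest: 112, 56, 11, 11 bp.

112, 56, 11, 11 bp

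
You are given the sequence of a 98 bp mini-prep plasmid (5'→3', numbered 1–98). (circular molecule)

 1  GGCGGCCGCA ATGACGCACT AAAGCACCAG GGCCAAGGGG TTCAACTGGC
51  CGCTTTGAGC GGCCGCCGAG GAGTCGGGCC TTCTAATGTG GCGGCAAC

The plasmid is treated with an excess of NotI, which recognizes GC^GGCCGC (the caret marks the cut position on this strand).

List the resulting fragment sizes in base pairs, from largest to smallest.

57, 41 bp

NotI sites (GCGGCCGC) start at positions 2, 59.
NotI cuts after base 2 of each site, so after positions 3, 60.
Circular molecule, 2 cuts → 2 fragments:
  4–60 → 57 bp
  61–98 then 1–3 → 38 + 3 = 41 bp
Sorted largest to smallest: 57, 41 bp.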